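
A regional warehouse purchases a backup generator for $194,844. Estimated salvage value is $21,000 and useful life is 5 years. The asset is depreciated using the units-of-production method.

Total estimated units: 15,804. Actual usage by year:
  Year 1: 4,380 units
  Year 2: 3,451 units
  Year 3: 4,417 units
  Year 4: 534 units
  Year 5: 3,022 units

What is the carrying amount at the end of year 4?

$54,242

Depreciable base = $194,844 − $21,000 = $173,844.
Rate = $173,844 / 15,804 units = $11 per unit.
Year 1: 4,380 × $11 = $48,180. Book value $146,664.
Year 2: 3,451 × $11 = $37,961. Book value $108,703.
Year 3: 4,417 × $11 = $48,587. Book value $60,116.
Year 4: 534 × $11 = $5,874. Book value $54,242.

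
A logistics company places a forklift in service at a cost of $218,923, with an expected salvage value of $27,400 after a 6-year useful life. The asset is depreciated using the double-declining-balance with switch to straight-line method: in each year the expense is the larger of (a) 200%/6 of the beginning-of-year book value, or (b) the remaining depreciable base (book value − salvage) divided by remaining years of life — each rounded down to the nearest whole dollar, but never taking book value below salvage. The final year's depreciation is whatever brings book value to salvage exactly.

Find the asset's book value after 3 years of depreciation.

Depreciable base = $218,923 − $27,400 = $191,523.
Year 1: DB = ⌊$218,923 × 200%/6⌋ = $72,974; SL = ⌊$191,523/6⌋ = $31,920 → take DB $72,974. Book value $145,949.
Year 2: DB = ⌊$145,949 × 200%/6⌋ = $48,649; SL = ⌊$118,549/5⌋ = $23,709 → take DB $48,649. Book value $97,300.
Year 3: DB = ⌊$97,300 × 200%/6⌋ = $32,433; SL = ⌊$69,900/4⌋ = $17,475 → take DB $32,433. Book value $64,867.

$64,867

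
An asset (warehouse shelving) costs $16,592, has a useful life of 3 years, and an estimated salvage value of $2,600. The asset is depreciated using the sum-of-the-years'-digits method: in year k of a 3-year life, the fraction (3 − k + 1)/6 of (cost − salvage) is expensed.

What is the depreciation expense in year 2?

$4,664

Depreciable base = $16,592 − $2,600 = $13,992.
Sum of the years' digits = 3+2+1 = 6.
Year 1: $13,992 × 3/6 = $6,996. Book value $9,596.
Year 2: $13,992 × 2/6 = $4,664. Book value $4,932.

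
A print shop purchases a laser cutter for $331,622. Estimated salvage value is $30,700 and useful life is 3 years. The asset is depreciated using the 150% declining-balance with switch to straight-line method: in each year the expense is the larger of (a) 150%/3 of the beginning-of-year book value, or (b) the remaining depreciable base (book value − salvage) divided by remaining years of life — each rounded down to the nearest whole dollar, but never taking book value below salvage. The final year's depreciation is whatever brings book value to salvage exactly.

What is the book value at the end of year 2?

$82,906

Depreciable base = $331,622 − $30,700 = $300,922.
Year 1: DB = ⌊$331,622 × 150%/3⌋ = $165,811; SL = ⌊$300,922/3⌋ = $100,307 → take DB $165,811. Book value $165,811.
Year 2: DB = ⌊$165,811 × 150%/3⌋ = $82,905; SL = ⌊$135,111/2⌋ = $67,555 → take DB $82,905. Book value $82,906.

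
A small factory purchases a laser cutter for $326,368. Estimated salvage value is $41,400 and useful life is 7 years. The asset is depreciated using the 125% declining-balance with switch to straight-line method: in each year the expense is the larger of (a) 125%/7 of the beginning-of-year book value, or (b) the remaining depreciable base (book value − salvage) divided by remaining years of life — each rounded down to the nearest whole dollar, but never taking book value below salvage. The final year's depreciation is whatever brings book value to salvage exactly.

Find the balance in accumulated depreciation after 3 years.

$145,476

Depreciable base = $326,368 − $41,400 = $284,968.
Year 1: DB = ⌊$326,368 × 125%/7⌋ = $58,280; SL = ⌊$284,968/7⌋ = $40,709 → take DB $58,280. Book value $268,088.
Year 2: DB = ⌊$268,088 × 125%/7⌋ = $47,872; SL = ⌊$226,688/6⌋ = $37,781 → take DB $47,872. Book value $220,216.
Year 3: DB = ⌊$220,216 × 125%/7⌋ = $39,324; SL = ⌊$178,816/5⌋ = $35,763 → take DB $39,324. Book value $180,892.
Accumulated through year 3 = $326,368 − $180,892 = $145,476.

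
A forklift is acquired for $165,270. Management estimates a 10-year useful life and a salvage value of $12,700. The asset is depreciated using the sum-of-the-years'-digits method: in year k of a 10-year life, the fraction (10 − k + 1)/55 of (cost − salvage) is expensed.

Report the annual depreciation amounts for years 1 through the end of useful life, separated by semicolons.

Depreciable base = $165,270 − $12,700 = $152,570.
Sum of the years' digits = 10+9+8+7+6+5+4+3+2+1 = 55.
Year 1: $152,570 × 10/55 = $27,740. Book value $137,530.
Year 2: $152,570 × 9/55 = $24,966. Book value $112,564.
Year 3: $152,570 × 8/55 = $22,192. Book value $90,372.
Year 4: $152,570 × 7/55 = $19,418. Book value $70,954.
Year 5: $152,570 × 6/55 = $16,644. Book value $54,310.
Year 6: $152,570 × 5/55 = $13,870. Book value $40,440.
Year 7: $152,570 × 4/55 = $11,096. Book value $29,344.
Year 8: $152,570 × 3/55 = $8,322. Book value $21,022.
Year 9: $152,570 × 2/55 = $5,548. Book value $15,474.
Year 10: $152,570 × 1/55 = $2,774. Book value $12,700.

$27,740; $24,966; $22,192; $19,418; $16,644; $13,870; $11,096; $8,322; $5,548; $2,774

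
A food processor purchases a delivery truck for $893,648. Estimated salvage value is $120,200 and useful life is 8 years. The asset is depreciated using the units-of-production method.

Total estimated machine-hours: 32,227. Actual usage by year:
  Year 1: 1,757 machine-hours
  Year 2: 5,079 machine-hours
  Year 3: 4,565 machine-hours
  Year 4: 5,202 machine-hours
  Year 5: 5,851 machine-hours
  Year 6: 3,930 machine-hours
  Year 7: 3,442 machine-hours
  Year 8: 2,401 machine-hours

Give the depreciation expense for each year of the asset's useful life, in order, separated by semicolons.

Depreciable base = $893,648 − $120,200 = $773,448.
Rate = $773,448 / 32,227 machine-hours = $24 per machine-hour.
Year 1: 1,757 × $24 = $42,168. Book value $851,480.
Year 2: 5,079 × $24 = $121,896. Book value $729,584.
Year 3: 4,565 × $24 = $109,560. Book value $620,024.
Year 4: 5,202 × $24 = $124,848. Book value $495,176.
Year 5: 5,851 × $24 = $140,424. Book value $354,752.
Year 6: 3,930 × $24 = $94,320. Book value $260,432.
Year 7: 3,442 × $24 = $82,608. Book value $177,824.
Year 8: 2,401 × $24 = $57,624. Book value $120,200.

$42,168; $121,896; $109,560; $124,848; $140,424; $94,320; $82,608; $57,624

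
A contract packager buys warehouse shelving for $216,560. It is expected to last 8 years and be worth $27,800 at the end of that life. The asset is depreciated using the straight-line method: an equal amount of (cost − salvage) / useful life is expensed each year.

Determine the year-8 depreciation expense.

Depreciable base = $216,560 − $27,800 = $188,760.
Annual expense = $188,760 / 8 = $23,595.

$23,595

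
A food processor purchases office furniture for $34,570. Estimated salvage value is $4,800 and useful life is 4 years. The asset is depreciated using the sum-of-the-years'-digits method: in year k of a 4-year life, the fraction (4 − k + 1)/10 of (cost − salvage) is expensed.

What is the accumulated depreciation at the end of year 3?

Depreciable base = $34,570 − $4,800 = $29,770.
Sum of the years' digits = 4+3+2+1 = 10.
Year 1: $29,770 × 4/10 = $11,908. Book value $22,662.
Year 2: $29,770 × 3/10 = $8,931. Book value $13,731.
Year 3: $29,770 × 2/10 = $5,954. Book value $7,777.
Accumulated through year 3 = $34,570 − $7,777 = $26,793.

$26,793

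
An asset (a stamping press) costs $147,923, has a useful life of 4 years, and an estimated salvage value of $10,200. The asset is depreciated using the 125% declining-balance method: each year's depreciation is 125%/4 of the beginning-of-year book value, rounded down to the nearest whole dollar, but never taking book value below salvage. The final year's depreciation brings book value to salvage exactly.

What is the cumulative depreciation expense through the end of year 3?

Depreciable base = $147,923 − $10,200 = $137,723.
Year 1: ⌊$147,923 × 125%/4⌋ = $46,225. Book value $101,698.
Year 2: ⌊$101,698 × 125%/4⌋ = $31,780. Book value $69,918.
Year 3: ⌊$69,918 × 125%/4⌋ = $21,849. Book value $48,069.
Accumulated through year 3 = $147,923 − $48,069 = $99,854.

$99,854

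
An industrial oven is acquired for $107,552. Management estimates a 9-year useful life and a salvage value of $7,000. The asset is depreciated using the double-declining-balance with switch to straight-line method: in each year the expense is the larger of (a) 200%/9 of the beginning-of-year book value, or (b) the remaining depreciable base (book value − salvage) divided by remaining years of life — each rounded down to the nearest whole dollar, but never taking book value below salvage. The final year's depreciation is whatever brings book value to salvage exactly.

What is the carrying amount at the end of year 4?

$39,360

Depreciable base = $107,552 − $7,000 = $100,552.
Year 1: DB = ⌊$107,552 × 200%/9⌋ = $23,900; SL = ⌊$100,552/9⌋ = $11,172 → take DB $23,900. Book value $83,652.
Year 2: DB = ⌊$83,652 × 200%/9⌋ = $18,589; SL = ⌊$76,652/8⌋ = $9,581 → take DB $18,589. Book value $65,063.
Year 3: DB = ⌊$65,063 × 200%/9⌋ = $14,458; SL = ⌊$58,063/7⌋ = $8,294 → take DB $14,458. Book value $50,605.
Year 4: DB = ⌊$50,605 × 200%/9⌋ = $11,245; SL = ⌊$43,605/6⌋ = $7,267 → take DB $11,245. Book value $39,360.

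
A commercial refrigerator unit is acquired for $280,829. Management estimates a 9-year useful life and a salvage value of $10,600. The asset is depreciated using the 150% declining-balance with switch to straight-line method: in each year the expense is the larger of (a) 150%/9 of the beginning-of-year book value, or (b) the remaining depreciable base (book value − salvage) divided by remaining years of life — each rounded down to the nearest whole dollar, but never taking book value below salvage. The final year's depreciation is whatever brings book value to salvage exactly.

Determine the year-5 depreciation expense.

Depreciable base = $280,829 − $10,600 = $270,229.
Year 1: DB = ⌊$280,829 × 150%/9⌋ = $46,804; SL = ⌊$270,229/9⌋ = $30,025 → take DB $46,804. Book value $234,025.
Year 2: DB = ⌊$234,025 × 150%/9⌋ = $39,004; SL = ⌊$223,425/8⌋ = $27,928 → take DB $39,004. Book value $195,021.
Year 3: DB = ⌊$195,021 × 150%/9⌋ = $32,503; SL = ⌊$184,421/7⌋ = $26,345 → take DB $32,503. Book value $162,518.
Year 4: DB = ⌊$162,518 × 150%/9⌋ = $27,086; SL = ⌊$151,918/6⌋ = $25,319 → take DB $27,086. Book value $135,432.
Year 5: DB = ⌊$135,432 × 150%/9⌋ = $22,572; SL = ⌊$124,832/5⌋ = $24,966 → take SL $24,966. Book value $110,466.

$24,966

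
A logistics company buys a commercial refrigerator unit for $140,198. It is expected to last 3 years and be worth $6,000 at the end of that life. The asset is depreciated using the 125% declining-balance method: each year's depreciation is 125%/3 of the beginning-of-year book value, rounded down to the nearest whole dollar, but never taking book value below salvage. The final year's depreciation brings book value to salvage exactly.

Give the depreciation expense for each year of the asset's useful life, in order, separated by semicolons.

Depreciable base = $140,198 − $6,000 = $134,198.
Year 1: ⌊$140,198 × 125%/3⌋ = $58,415. Book value $81,783.
Year 2: ⌊$81,783 × 125%/3⌋ = $34,076. Book value $47,707.
Year 3 (final): $47,707 − $6,000 = $41,707. Book value $6,000.

$58,415; $34,076; $41,707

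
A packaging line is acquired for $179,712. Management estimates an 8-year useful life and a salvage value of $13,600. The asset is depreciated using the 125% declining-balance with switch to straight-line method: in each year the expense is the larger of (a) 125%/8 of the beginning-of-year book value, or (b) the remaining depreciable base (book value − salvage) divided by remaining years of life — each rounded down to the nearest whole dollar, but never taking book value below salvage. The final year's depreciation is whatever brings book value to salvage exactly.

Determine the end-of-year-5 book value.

$70,210

Depreciable base = $179,712 − $13,600 = $166,112.
Year 1: DB = ⌊$179,712 × 125%/8⌋ = $28,080; SL = ⌊$166,112/8⌋ = $20,764 → take DB $28,080. Book value $151,632.
Year 2: DB = ⌊$151,632 × 125%/8⌋ = $23,692; SL = ⌊$138,032/7⌋ = $19,718 → take DB $23,692. Book value $127,940.
Year 3: DB = ⌊$127,940 × 125%/8⌋ = $19,990; SL = ⌊$114,340/6⌋ = $19,056 → take DB $19,990. Book value $107,950.
Year 4: DB = ⌊$107,950 × 125%/8⌋ = $16,867; SL = ⌊$94,350/5⌋ = $18,870 → take SL $18,870. Book value $89,080.
Year 5: DB = ⌊$89,080 × 125%/8⌋ = $13,918; SL = ⌊$75,480/4⌋ = $18,870 → take SL $18,870. Book value $70,210.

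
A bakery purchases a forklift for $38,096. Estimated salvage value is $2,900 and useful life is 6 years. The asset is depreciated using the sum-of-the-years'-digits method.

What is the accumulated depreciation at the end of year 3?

$25,140

Depreciable base = $38,096 − $2,900 = $35,196.
Sum of the years' digits = 6+5+4+3+2+1 = 21.
Year 1: $35,196 × 6/21 = $10,056. Book value $28,040.
Year 2: $35,196 × 5/21 = $8,380. Book value $19,660.
Year 3: $35,196 × 4/21 = $6,704. Book value $12,956.
Accumulated through year 3 = $38,096 − $12,956 = $25,140.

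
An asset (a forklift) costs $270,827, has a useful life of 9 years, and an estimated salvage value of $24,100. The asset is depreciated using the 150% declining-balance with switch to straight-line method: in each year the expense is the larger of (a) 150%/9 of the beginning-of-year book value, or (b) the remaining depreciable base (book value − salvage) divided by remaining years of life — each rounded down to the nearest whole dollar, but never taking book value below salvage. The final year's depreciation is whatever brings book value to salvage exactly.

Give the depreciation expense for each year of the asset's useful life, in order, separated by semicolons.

$45,137; $37,615; $31,345; $26,121; $21,768; $21,185; $21,185; $21,185; $21,186

Depreciable base = $270,827 − $24,100 = $246,727.
Year 1: DB = ⌊$270,827 × 150%/9⌋ = $45,137; SL = ⌊$246,727/9⌋ = $27,414 → take DB $45,137. Book value $225,690.
Year 2: DB = ⌊$225,690 × 150%/9⌋ = $37,615; SL = ⌊$201,590/8⌋ = $25,198 → take DB $37,615. Book value $188,075.
Year 3: DB = ⌊$188,075 × 150%/9⌋ = $31,345; SL = ⌊$163,975/7⌋ = $23,425 → take DB $31,345. Book value $156,730.
Year 4: DB = ⌊$156,730 × 150%/9⌋ = $26,121; SL = ⌊$132,630/6⌋ = $22,105 → take DB $26,121. Book value $130,609.
Year 5: DB = ⌊$130,609 × 150%/9⌋ = $21,768; SL = ⌊$106,509/5⌋ = $21,301 → take DB $21,768. Book value $108,841.
Year 6: DB = ⌊$108,841 × 150%/9⌋ = $18,140; SL = ⌊$84,741/4⌋ = $21,185 → take SL $21,185. Book value $87,656.
Year 7: DB = ⌊$87,656 × 150%/9⌋ = $14,609; SL = ⌊$63,556/3⌋ = $21,185 → take SL $21,185. Book value $66,471.
Year 8: DB = ⌊$66,471 × 150%/9⌋ = $11,078; SL = ⌊$42,371/2⌋ = $21,185 → take SL $21,185. Book value $45,286.
Year 9 (final): $45,286 − $24,100 = $21,186. Book value $24,100.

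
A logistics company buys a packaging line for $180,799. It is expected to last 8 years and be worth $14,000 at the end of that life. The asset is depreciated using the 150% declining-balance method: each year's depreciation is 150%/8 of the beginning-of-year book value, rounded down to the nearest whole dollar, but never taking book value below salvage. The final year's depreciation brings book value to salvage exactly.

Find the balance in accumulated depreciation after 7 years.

$138,534

Depreciable base = $180,799 − $14,000 = $166,799.
Year 1: ⌊$180,799 × 150%/8⌋ = $33,899. Book value $146,900.
Year 2: ⌊$146,900 × 150%/8⌋ = $27,543. Book value $119,357.
Year 3: ⌊$119,357 × 150%/8⌋ = $22,379. Book value $96,978.
Year 4: ⌊$96,978 × 150%/8⌋ = $18,183. Book value $78,795.
Year 5: ⌊$78,795 × 150%/8⌋ = $14,774. Book value $64,021.
Year 6: ⌊$64,021 × 150%/8⌋ = $12,003. Book value $52,018.
Year 7: ⌊$52,018 × 150%/8⌋ = $9,753. Book value $42,265.
Accumulated through year 7 = $180,799 − $42,265 = $138,534.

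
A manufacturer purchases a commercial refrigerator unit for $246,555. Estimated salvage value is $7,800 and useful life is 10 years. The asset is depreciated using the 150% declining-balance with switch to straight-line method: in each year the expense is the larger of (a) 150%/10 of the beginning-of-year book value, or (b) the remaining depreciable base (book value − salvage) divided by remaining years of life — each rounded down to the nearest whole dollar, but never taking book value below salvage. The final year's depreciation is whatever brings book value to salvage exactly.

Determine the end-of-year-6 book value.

Depreciable base = $246,555 − $7,800 = $238,755.
Year 1: DB = ⌊$246,555 × 150%/10⌋ = $36,983; SL = ⌊$238,755/10⌋ = $23,875 → take DB $36,983. Book value $209,572.
Year 2: DB = ⌊$209,572 × 150%/10⌋ = $31,435; SL = ⌊$201,772/9⌋ = $22,419 → take DB $31,435. Book value $178,137.
Year 3: DB = ⌊$178,137 × 150%/10⌋ = $26,720; SL = ⌊$170,337/8⌋ = $21,292 → take DB $26,720. Book value $151,417.
Year 4: DB = ⌊$151,417 × 150%/10⌋ = $22,712; SL = ⌊$143,617/7⌋ = $20,516 → take DB $22,712. Book value $128,705.
Year 5: DB = ⌊$128,705 × 150%/10⌋ = $19,305; SL = ⌊$120,905/6⌋ = $20,150 → take SL $20,150. Book value $108,555.
Year 6: DB = ⌊$108,555 × 150%/10⌋ = $16,283; SL = ⌊$100,755/5⌋ = $20,151 → take SL $20,151. Book value $88,404.

$88,404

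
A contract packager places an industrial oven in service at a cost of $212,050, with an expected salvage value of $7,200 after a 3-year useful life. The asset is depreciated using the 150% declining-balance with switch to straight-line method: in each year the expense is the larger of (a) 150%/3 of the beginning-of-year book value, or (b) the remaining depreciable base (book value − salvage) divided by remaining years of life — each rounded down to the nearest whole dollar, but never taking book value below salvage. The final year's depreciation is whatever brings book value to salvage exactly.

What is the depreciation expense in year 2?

Depreciable base = $212,050 − $7,200 = $204,850.
Year 1: DB = ⌊$212,050 × 150%/3⌋ = $106,025; SL = ⌊$204,850/3⌋ = $68,283 → take DB $106,025. Book value $106,025.
Year 2: DB = ⌊$106,025 × 150%/3⌋ = $53,012; SL = ⌊$98,825/2⌋ = $49,412 → take DB $53,012. Book value $53,013.

$53,012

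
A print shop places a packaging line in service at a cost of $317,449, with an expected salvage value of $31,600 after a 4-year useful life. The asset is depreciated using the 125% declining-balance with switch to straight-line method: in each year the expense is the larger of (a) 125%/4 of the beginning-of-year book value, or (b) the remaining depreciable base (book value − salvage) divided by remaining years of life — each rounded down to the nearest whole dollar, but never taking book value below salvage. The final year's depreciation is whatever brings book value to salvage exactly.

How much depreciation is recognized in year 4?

Depreciable base = $317,449 − $31,600 = $285,849.
Year 1: DB = ⌊$317,449 × 125%/4⌋ = $99,202; SL = ⌊$285,849/4⌋ = $71,462 → take DB $99,202. Book value $218,247.
Year 2: DB = ⌊$218,247 × 125%/4⌋ = $68,202; SL = ⌊$186,647/3⌋ = $62,215 → take DB $68,202. Book value $150,045.
Year 3: DB = ⌊$150,045 × 125%/4⌋ = $46,889; SL = ⌊$118,445/2⌋ = $59,222 → take SL $59,222. Book value $90,823.
Year 4 (final): $90,823 − $31,600 = $59,223. Book value $31,600.

$59,223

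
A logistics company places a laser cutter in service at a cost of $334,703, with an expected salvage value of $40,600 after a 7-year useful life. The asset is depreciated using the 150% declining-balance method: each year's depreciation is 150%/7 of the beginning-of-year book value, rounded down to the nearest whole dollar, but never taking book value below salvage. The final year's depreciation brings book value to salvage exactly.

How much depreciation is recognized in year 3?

$44,277

Depreciable base = $334,703 − $40,600 = $294,103.
Year 1: ⌊$334,703 × 150%/7⌋ = $71,722. Book value $262,981.
Year 2: ⌊$262,981 × 150%/7⌋ = $56,353. Book value $206,628.
Year 3: ⌊$206,628 × 150%/7⌋ = $44,277. Book value $162,351.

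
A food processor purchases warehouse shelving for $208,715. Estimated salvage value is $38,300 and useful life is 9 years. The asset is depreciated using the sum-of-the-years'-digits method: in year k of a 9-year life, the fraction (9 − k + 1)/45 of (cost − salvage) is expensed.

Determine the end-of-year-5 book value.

$76,170

Depreciable base = $208,715 − $38,300 = $170,415.
Sum of the years' digits = 9+8+7+6+5+4+3+2+1 = 45.
Year 1: $170,415 × 9/45 = $34,083. Book value $174,632.
Year 2: $170,415 × 8/45 = $30,296. Book value $144,336.
Year 3: $170,415 × 7/45 = $26,509. Book value $117,827.
Year 4: $170,415 × 6/45 = $22,722. Book value $95,105.
Year 5: $170,415 × 5/45 = $18,935. Book value $76,170.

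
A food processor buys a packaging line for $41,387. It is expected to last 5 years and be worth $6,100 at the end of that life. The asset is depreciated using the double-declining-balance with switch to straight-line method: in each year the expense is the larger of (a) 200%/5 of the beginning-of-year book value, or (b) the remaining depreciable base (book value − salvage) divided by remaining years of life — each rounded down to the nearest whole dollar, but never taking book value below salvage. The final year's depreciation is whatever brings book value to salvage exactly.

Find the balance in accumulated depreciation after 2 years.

$26,487

Depreciable base = $41,387 − $6,100 = $35,287.
Year 1: DB = ⌊$41,387 × 200%/5⌋ = $16,554; SL = ⌊$35,287/5⌋ = $7,057 → take DB $16,554. Book value $24,833.
Year 2: DB = ⌊$24,833 × 200%/5⌋ = $9,933; SL = ⌊$18,733/4⌋ = $4,683 → take DB $9,933. Book value $14,900.
Accumulated through year 2 = $41,387 − $14,900 = $26,487.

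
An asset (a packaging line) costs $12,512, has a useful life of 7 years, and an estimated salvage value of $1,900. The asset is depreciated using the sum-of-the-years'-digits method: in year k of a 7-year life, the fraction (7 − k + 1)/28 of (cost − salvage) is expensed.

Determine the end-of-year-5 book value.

Depreciable base = $12,512 − $1,900 = $10,612.
Sum of the years' digits = 7+6+5+4+3+2+1 = 28.
Year 1: $10,612 × 7/28 = $2,653. Book value $9,859.
Year 2: $10,612 × 6/28 = $2,274. Book value $7,585.
Year 3: $10,612 × 5/28 = $1,895. Book value $5,690.
Year 4: $10,612 × 4/28 = $1,516. Book value $4,174.
Year 5: $10,612 × 3/28 = $1,137. Book value $3,037.

$3,037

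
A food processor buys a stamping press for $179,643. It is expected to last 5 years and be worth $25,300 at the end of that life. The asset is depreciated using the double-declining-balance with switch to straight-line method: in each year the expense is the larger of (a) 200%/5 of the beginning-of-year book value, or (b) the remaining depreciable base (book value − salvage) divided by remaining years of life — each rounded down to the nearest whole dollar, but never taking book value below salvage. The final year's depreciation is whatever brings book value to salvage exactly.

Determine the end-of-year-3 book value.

Depreciable base = $179,643 − $25,300 = $154,343.
Year 1: DB = ⌊$179,643 × 200%/5⌋ = $71,857; SL = ⌊$154,343/5⌋ = $30,868 → take DB $71,857. Book value $107,786.
Year 2: DB = ⌊$107,786 × 200%/5⌋ = $43,114; SL = ⌊$82,486/4⌋ = $20,621 → take DB $43,114. Book value $64,672.
Year 3: DB = ⌊$64,672 × 200%/5⌋ = $25,868; SL = ⌊$39,372/3⌋ = $13,124 → take DB $25,868. Book value $38,804.

$38,804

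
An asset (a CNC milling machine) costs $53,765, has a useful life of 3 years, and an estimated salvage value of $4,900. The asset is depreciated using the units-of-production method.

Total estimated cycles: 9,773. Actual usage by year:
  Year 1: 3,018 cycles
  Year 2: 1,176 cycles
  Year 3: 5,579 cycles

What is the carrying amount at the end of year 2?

Depreciable base = $53,765 − $4,900 = $48,865.
Rate = $48,865 / 9,773 cycles = $5 per cycle.
Year 1: 3,018 × $5 = $15,090. Book value $38,675.
Year 2: 1,176 × $5 = $5,880. Book value $32,795.

$32,795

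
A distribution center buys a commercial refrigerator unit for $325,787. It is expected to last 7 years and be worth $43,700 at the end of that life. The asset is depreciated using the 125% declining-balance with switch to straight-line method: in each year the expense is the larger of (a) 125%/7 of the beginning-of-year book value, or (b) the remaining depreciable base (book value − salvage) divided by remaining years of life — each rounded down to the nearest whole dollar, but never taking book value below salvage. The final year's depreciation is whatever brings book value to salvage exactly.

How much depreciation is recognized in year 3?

Depreciable base = $325,787 − $43,700 = $282,087.
Year 1: DB = ⌊$325,787 × 125%/7⌋ = $58,176; SL = ⌊$282,087/7⌋ = $40,298 → take DB $58,176. Book value $267,611.
Year 2: DB = ⌊$267,611 × 125%/7⌋ = $47,787; SL = ⌊$223,911/6⌋ = $37,318 → take DB $47,787. Book value $219,824.
Year 3: DB = ⌊$219,824 × 125%/7⌋ = $39,254; SL = ⌊$176,124/5⌋ = $35,224 → take DB $39,254. Book value $180,570.

$39,254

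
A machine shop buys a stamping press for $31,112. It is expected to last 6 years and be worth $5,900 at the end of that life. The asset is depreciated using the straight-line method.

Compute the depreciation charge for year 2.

$4,202

Depreciable base = $31,112 − $5,900 = $25,212.
Annual expense = $25,212 / 6 = $4,202.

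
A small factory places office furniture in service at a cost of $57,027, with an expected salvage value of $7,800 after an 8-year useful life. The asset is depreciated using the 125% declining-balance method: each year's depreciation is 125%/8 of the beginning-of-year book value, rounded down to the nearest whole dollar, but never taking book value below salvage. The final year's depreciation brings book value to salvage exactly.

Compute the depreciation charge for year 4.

Depreciable base = $57,027 − $7,800 = $49,227.
Year 1: ⌊$57,027 × 125%/8⌋ = $8,910. Book value $48,117.
Year 2: ⌊$48,117 × 125%/8⌋ = $7,518. Book value $40,599.
Year 3: ⌊$40,599 × 125%/8⌋ = $6,343. Book value $34,256.
Year 4: ⌊$34,256 × 125%/8⌋ = $5,352. Book value $28,904.

$5,352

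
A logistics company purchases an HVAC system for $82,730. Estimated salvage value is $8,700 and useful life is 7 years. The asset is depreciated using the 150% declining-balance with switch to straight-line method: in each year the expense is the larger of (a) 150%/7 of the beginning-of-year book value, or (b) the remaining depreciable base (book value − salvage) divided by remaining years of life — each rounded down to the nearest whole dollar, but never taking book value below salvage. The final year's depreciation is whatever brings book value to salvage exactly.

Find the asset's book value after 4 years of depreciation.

$31,531

Depreciable base = $82,730 − $8,700 = $74,030.
Year 1: DB = ⌊$82,730 × 150%/7⌋ = $17,727; SL = ⌊$74,030/7⌋ = $10,575 → take DB $17,727. Book value $65,003.
Year 2: DB = ⌊$65,003 × 150%/7⌋ = $13,929; SL = ⌊$56,303/6⌋ = $9,383 → take DB $13,929. Book value $51,074.
Year 3: DB = ⌊$51,074 × 150%/7⌋ = $10,944; SL = ⌊$42,374/5⌋ = $8,474 → take DB $10,944. Book value $40,130.
Year 4: DB = ⌊$40,130 × 150%/7⌋ = $8,599; SL = ⌊$31,430/4⌋ = $7,857 → take DB $8,599. Book value $31,531.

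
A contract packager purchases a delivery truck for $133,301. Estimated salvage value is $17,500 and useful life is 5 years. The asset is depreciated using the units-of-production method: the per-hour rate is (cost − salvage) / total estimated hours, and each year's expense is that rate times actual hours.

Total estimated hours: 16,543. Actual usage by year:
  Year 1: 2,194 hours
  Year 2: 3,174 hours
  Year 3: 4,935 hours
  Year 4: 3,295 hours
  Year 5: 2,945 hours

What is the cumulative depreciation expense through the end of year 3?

Depreciable base = $133,301 − $17,500 = $115,801.
Rate = $115,801 / 16,543 hours = $7 per hour.
Year 1: 2,194 × $7 = $15,358. Book value $117,943.
Year 2: 3,174 × $7 = $22,218. Book value $95,725.
Year 3: 4,935 × $7 = $34,545. Book value $61,180.
Accumulated through year 3 = $133,301 − $61,180 = $72,121.

$72,121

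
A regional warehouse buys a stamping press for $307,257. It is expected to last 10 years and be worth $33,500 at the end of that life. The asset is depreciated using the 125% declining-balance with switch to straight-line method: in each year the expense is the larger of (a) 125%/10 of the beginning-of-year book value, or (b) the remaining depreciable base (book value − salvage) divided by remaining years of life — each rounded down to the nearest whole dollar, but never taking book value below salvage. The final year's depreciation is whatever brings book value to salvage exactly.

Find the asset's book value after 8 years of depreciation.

Depreciable base = $307,257 − $33,500 = $273,757.
Year 1: DB = ⌊$307,257 × 125%/10⌋ = $38,407; SL = ⌊$273,757/10⌋ = $27,375 → take DB $38,407. Book value $268,850.
Year 2: DB = ⌊$268,850 × 125%/10⌋ = $33,606; SL = ⌊$235,350/9⌋ = $26,150 → take DB $33,606. Book value $235,244.
Year 3: DB = ⌊$235,244 × 125%/10⌋ = $29,405; SL = ⌊$201,744/8⌋ = $25,218 → take DB $29,405. Book value $205,839.
Year 4: DB = ⌊$205,839 × 125%/10⌋ = $25,729; SL = ⌊$172,339/7⌋ = $24,619 → take DB $25,729. Book value $180,110.
Year 5: DB = ⌊$180,110 × 125%/10⌋ = $22,513; SL = ⌊$146,610/6⌋ = $24,435 → take SL $24,435. Book value $155,675.
Year 6: DB = ⌊$155,675 × 125%/10⌋ = $19,459; SL = ⌊$122,175/5⌋ = $24,435 → take SL $24,435. Book value $131,240.
Year 7: DB = ⌊$131,240 × 125%/10⌋ = $16,405; SL = ⌊$97,740/4⌋ = $24,435 → take SL $24,435. Book value $106,805.
Year 8: DB = ⌊$106,805 × 125%/10⌋ = $13,350; SL = ⌊$73,305/3⌋ = $24,435 → take SL $24,435. Book value $82,370.

$82,370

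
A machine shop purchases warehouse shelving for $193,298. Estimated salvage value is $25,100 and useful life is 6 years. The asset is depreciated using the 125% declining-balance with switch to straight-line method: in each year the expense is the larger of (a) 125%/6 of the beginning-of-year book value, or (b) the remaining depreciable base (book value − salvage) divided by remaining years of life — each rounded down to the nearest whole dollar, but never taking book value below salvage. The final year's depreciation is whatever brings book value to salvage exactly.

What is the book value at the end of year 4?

$72,306

Depreciable base = $193,298 − $25,100 = $168,198.
Year 1: DB = ⌊$193,298 × 125%/6⌋ = $40,270; SL = ⌊$168,198/6⌋ = $28,033 → take DB $40,270. Book value $153,028.
Year 2: DB = ⌊$153,028 × 125%/6⌋ = $31,880; SL = ⌊$127,928/5⌋ = $25,585 → take DB $31,880. Book value $121,148.
Year 3: DB = ⌊$121,148 × 125%/6⌋ = $25,239; SL = ⌊$96,048/4⌋ = $24,012 → take DB $25,239. Book value $95,909.
Year 4: DB = ⌊$95,909 × 125%/6⌋ = $19,981; SL = ⌊$70,809/3⌋ = $23,603 → take SL $23,603. Book value $72,306.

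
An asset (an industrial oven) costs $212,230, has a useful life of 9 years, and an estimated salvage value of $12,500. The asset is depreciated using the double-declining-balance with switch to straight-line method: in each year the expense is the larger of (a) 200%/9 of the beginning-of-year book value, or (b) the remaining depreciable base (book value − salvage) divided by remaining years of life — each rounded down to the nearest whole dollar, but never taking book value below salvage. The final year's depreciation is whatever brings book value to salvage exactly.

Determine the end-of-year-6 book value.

Depreciable base = $212,230 − $12,500 = $199,730.
Year 1: DB = ⌊$212,230 × 200%/9⌋ = $47,162; SL = ⌊$199,730/9⌋ = $22,192 → take DB $47,162. Book value $165,068.
Year 2: DB = ⌊$165,068 × 200%/9⌋ = $36,681; SL = ⌊$152,568/8⌋ = $19,071 → take DB $36,681. Book value $128,387.
Year 3: DB = ⌊$128,387 × 200%/9⌋ = $28,530; SL = ⌊$115,887/7⌋ = $16,555 → take DB $28,530. Book value $99,857.
Year 4: DB = ⌊$99,857 × 200%/9⌋ = $22,190; SL = ⌊$87,357/6⌋ = $14,559 → take DB $22,190. Book value $77,667.
Year 5: DB = ⌊$77,667 × 200%/9⌋ = $17,259; SL = ⌊$65,167/5⌋ = $13,033 → take DB $17,259. Book value $60,408.
Year 6: DB = ⌊$60,408 × 200%/9⌋ = $13,424; SL = ⌊$47,908/4⌋ = $11,977 → take DB $13,424. Book value $46,984.

$46,984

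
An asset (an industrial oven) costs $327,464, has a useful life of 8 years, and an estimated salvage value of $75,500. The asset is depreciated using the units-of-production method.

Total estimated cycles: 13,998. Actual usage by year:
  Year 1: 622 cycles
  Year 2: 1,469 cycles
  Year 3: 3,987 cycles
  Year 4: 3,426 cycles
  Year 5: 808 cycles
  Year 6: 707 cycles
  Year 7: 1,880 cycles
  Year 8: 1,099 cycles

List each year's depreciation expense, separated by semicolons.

$11,196; $26,442; $71,766; $61,668; $14,544; $12,726; $33,840; $19,782

Depreciable base = $327,464 − $75,500 = $251,964.
Rate = $251,964 / 13,998 cycles = $18 per cycle.
Year 1: 622 × $18 = $11,196. Book value $316,268.
Year 2: 1,469 × $18 = $26,442. Book value $289,826.
Year 3: 3,987 × $18 = $71,766. Book value $218,060.
Year 4: 3,426 × $18 = $61,668. Book value $156,392.
Year 5: 808 × $18 = $14,544. Book value $141,848.
Year 6: 707 × $18 = $12,726. Book value $129,122.
Year 7: 1,880 × $18 = $33,840. Book value $95,282.
Year 8: 1,099 × $18 = $19,782. Book value $75,500.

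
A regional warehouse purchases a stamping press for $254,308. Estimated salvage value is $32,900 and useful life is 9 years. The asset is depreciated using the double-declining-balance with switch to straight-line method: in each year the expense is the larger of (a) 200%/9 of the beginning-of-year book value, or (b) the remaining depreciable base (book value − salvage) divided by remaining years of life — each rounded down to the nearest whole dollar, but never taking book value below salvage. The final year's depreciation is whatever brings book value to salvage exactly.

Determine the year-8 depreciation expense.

Depreciable base = $254,308 − $32,900 = $221,408.
Year 1: DB = ⌊$254,308 × 200%/9⌋ = $56,512; SL = ⌊$221,408/9⌋ = $24,600 → take DB $56,512. Book value $197,796.
Year 2: DB = ⌊$197,796 × 200%/9⌋ = $43,954; SL = ⌊$164,896/8⌋ = $20,612 → take DB $43,954. Book value $153,842.
Year 3: DB = ⌊$153,842 × 200%/9⌋ = $34,187; SL = ⌊$120,942/7⌋ = $17,277 → take DB $34,187. Book value $119,655.
Year 4: DB = ⌊$119,655 × 200%/9⌋ = $26,590; SL = ⌊$86,755/6⌋ = $14,459 → take DB $26,590. Book value $93,065.
Year 5: DB = ⌊$93,065 × 200%/9⌋ = $20,681; SL = ⌊$60,165/5⌋ = $12,033 → take DB $20,681. Book value $72,384.
Year 6: DB = ⌊$72,384 × 200%/9⌋ = $16,085; SL = ⌊$39,484/4⌋ = $9,871 → take DB $16,085. Book value $56,299.
Year 7: DB = ⌊$56,299 × 200%/9⌋ = $12,510; SL = ⌊$23,399/3⌋ = $7,799 → take DB $12,510. Book value $43,789.
Year 8: DB = ⌊$43,789 × 200%/9⌋ = $9,730; SL = ⌊$10,889/2⌋ = $5,444 → take DB $9,730. Book value $34,059.

$9,730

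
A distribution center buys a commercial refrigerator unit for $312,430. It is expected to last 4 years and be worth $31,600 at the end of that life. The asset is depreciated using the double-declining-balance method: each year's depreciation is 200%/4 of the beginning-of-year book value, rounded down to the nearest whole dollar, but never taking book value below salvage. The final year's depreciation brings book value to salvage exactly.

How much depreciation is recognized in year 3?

$39,054

Depreciable base = $312,430 − $31,600 = $280,830.
Year 1: ⌊$312,430 × 200%/4⌋ = $156,215. Book value $156,215.
Year 2: ⌊$156,215 × 200%/4⌋ = $78,107. Book value $78,108.
Year 3: ⌊$78,108 × 200%/4⌋ = $39,054. Book value $39,054.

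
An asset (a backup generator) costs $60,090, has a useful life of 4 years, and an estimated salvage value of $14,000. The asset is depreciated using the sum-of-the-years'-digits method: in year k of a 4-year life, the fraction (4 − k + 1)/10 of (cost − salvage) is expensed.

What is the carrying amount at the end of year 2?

Depreciable base = $60,090 − $14,000 = $46,090.
Sum of the years' digits = 4+3+2+1 = 10.
Year 1: $46,090 × 4/10 = $18,436. Book value $41,654.
Year 2: $46,090 × 3/10 = $13,827. Book value $27,827.

$27,827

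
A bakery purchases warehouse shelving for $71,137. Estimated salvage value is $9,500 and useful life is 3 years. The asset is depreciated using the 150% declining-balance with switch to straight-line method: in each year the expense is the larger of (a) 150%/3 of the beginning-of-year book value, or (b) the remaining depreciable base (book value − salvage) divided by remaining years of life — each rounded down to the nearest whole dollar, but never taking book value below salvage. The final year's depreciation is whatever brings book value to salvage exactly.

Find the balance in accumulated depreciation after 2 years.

$53,352

Depreciable base = $71,137 − $9,500 = $61,637.
Year 1: DB = ⌊$71,137 × 150%/3⌋ = $35,568; SL = ⌊$61,637/3⌋ = $20,545 → take DB $35,568. Book value $35,569.
Year 2: DB = ⌊$35,569 × 150%/3⌋ = $17,784; SL = ⌊$26,069/2⌋ = $13,034 → take DB $17,784. Book value $17,785.
Accumulated through year 2 = $71,137 − $17,785 = $53,352.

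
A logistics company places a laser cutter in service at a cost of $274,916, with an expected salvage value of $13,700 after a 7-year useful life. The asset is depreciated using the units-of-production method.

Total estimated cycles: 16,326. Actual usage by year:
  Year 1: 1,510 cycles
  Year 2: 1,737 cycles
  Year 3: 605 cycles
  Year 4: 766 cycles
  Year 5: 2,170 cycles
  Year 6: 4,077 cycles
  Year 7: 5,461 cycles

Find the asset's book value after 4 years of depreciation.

$201,028

Depreciable base = $274,916 − $13,700 = $261,216.
Rate = $261,216 / 16,326 cycles = $16 per cycle.
Year 1: 1,510 × $16 = $24,160. Book value $250,756.
Year 2: 1,737 × $16 = $27,792. Book value $222,964.
Year 3: 605 × $16 = $9,680. Book value $213,284.
Year 4: 766 × $16 = $12,256. Book value $201,028.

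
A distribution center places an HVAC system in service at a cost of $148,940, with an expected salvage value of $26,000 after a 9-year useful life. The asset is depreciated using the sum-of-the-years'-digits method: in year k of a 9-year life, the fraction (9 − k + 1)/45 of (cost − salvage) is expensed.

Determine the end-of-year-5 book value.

Depreciable base = $148,940 − $26,000 = $122,940.
Sum of the years' digits = 9+8+7+6+5+4+3+2+1 = 45.
Year 1: $122,940 × 9/45 = $24,588. Book value $124,352.
Year 2: $122,940 × 8/45 = $21,856. Book value $102,496.
Year 3: $122,940 × 7/45 = $19,124. Book value $83,372.
Year 4: $122,940 × 6/45 = $16,392. Book value $66,980.
Year 5: $122,940 × 5/45 = $13,660. Book value $53,320.

$53,320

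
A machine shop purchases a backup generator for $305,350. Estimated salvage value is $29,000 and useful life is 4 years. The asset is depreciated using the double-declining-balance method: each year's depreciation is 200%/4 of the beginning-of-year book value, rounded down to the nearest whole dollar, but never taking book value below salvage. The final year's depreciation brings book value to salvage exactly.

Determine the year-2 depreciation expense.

$76,337

Depreciable base = $305,350 − $29,000 = $276,350.
Year 1: ⌊$305,350 × 200%/4⌋ = $152,675. Book value $152,675.
Year 2: ⌊$152,675 × 200%/4⌋ = $76,337. Book value $76,338.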